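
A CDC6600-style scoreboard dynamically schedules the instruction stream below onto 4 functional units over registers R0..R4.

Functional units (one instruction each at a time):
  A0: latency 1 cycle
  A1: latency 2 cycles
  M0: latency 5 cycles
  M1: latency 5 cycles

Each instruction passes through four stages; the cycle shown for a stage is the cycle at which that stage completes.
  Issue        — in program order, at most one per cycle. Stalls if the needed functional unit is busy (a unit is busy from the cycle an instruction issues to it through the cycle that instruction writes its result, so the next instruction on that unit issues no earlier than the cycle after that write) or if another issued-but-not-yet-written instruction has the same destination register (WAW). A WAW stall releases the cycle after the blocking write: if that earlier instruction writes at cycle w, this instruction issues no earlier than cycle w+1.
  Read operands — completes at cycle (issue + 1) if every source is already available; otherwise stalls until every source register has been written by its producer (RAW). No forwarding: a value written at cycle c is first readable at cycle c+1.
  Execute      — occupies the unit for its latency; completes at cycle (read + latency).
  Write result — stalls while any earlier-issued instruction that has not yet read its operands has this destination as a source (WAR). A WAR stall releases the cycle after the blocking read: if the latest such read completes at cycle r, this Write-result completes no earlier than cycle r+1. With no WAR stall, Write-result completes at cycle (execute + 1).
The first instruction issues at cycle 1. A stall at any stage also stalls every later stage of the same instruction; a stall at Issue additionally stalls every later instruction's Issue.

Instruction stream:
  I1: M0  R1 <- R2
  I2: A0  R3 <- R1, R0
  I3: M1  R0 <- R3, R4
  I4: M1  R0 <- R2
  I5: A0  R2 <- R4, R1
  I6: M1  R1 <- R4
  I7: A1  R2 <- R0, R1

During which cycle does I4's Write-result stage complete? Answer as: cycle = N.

c1: issue I1 (M0)
c2: I1 read-ops; issue I2 (A0)
c3: issue I3 (M1)
c7: I1 finished on M0
c8: I1→R1
c9: I2 read-ops
c10: I2 finished on A0
c11: I2→R3
c12: I3 read-ops
c17: I3 finished on M1
c18: I3→R0
c19: issue I4 (M1)
c20: I4 read-ops; issue I5 (A0)
c21: I5 read-ops
c22: I5 finished on A0
c23: I5→R2
c25: I4 finished on M1
c26: I4→R0
c27: issue I6 (M1)
c28: I6 read-ops; issue I7 (A1)
c33: I6 finished on M1
c34: I6→R1
c35: I7 read-ops
c37: I7 finished on A1
c38: I7→R2

cycle = 26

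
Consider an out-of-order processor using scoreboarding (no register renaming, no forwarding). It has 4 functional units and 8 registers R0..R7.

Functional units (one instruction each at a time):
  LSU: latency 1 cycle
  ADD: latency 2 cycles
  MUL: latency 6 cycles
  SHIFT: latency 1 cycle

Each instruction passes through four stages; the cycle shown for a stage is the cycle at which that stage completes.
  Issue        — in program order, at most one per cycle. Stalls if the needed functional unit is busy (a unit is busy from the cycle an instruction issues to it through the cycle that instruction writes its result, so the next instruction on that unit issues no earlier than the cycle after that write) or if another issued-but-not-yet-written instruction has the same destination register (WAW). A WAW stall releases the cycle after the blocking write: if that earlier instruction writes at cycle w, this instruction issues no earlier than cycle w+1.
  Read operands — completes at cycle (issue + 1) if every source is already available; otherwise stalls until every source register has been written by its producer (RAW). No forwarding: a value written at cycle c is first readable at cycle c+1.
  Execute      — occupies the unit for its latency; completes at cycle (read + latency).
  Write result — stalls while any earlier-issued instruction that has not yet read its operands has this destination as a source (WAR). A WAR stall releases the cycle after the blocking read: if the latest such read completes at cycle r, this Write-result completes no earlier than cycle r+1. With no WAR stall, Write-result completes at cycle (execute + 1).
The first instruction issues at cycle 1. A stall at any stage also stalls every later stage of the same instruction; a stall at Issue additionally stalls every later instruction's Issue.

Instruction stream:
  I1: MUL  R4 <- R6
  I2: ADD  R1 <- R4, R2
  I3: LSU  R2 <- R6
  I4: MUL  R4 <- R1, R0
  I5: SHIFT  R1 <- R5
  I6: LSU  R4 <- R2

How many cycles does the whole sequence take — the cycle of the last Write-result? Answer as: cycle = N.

I1: IS=1 RO=2 EX=8 WR=9
I2: IS=2 RO=10 EX=12 WR=13  [RAW R4: wait I1 write@9]
I3: IS=3 RO=4 EX=5 WR=11  [WAR R2: wait I2 read@10]
I4: IS=10 RO=14 EX=20 WR=21  [struct: MUL busy until I1 writes@9; RAW R1: wait I2 write@13]
I5: IS=14 RO=15 EX=16 WR=17  [WAW R1: wait I2 write@13]
I6: IS=22 RO=23 EX=24 WR=25  [WAW R4: wait I4 write@21]

cycle = 25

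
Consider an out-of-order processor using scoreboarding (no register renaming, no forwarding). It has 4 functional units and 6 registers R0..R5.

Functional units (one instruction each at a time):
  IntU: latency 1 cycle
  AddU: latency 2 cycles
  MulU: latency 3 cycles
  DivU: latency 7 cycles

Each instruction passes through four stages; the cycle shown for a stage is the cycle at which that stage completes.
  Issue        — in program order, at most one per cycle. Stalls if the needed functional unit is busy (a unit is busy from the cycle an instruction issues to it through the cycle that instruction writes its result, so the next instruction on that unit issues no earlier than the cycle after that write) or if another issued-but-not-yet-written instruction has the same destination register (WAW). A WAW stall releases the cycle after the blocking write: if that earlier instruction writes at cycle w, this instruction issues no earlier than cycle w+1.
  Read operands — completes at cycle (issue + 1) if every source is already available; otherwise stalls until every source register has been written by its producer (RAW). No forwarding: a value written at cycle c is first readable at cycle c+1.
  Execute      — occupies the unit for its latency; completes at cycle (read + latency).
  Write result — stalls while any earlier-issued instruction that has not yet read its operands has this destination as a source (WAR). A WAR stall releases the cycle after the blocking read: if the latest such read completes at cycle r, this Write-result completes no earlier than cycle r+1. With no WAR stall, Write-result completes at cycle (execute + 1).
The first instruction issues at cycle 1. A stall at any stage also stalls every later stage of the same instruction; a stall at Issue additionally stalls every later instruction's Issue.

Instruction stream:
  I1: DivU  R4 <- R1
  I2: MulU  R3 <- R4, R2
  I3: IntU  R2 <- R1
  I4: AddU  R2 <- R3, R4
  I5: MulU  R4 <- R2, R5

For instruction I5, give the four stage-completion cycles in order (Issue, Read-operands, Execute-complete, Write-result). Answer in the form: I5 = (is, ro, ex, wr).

I5 = (16, 20, 23, 24)

I1  is:1  ro:2  ex:9  wr:10
I2  is:2  ro:11  ex:14  wr:15  — RAW R4: wait I1 write@10
I3  is:3  ro:4  ex:5  wr:12  — WAR R2: wait I2 read@11
I4  is:13  ro:16  ex:18  wr:19  — WAW R2: wait I3 write@12, RAW R3: wait I2 write@15
I5  is:16  ro:20  ex:23  wr:24  — struct: MulU busy until I2 writes@15, RAW R2: wait I4 write@19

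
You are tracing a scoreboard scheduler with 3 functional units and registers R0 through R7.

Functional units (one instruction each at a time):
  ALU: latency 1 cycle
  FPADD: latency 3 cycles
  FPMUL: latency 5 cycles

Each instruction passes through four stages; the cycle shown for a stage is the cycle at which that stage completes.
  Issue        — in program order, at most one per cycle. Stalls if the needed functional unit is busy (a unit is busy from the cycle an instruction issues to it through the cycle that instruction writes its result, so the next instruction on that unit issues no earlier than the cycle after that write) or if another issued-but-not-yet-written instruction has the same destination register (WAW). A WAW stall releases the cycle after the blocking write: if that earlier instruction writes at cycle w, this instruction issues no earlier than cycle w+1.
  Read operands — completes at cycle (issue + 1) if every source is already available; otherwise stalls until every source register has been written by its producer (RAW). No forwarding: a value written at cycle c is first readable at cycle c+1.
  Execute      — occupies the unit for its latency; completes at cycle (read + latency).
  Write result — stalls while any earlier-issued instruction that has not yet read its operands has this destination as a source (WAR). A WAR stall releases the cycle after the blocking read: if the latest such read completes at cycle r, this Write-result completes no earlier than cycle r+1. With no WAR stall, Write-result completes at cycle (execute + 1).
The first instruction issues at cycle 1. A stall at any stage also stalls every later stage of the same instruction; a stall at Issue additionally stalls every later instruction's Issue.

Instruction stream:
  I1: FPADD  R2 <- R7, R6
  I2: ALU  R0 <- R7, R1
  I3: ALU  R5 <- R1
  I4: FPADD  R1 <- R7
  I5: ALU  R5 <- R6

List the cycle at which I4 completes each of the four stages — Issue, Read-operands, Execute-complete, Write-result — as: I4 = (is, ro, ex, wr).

I4 = (7, 8, 11, 12)

  I1 | 1 | 2 | 5 | 6
  I2 | 2 | 3 | 4 | 5
  I3 | 6 | 7 | 8 | 9   struct: ALU busy until I2 writes@5
  I4 | 7 | 8 | 11 | 12
  I5 | 10 | 11 | 12 | 13   struct: ALU busy until I3 writes@9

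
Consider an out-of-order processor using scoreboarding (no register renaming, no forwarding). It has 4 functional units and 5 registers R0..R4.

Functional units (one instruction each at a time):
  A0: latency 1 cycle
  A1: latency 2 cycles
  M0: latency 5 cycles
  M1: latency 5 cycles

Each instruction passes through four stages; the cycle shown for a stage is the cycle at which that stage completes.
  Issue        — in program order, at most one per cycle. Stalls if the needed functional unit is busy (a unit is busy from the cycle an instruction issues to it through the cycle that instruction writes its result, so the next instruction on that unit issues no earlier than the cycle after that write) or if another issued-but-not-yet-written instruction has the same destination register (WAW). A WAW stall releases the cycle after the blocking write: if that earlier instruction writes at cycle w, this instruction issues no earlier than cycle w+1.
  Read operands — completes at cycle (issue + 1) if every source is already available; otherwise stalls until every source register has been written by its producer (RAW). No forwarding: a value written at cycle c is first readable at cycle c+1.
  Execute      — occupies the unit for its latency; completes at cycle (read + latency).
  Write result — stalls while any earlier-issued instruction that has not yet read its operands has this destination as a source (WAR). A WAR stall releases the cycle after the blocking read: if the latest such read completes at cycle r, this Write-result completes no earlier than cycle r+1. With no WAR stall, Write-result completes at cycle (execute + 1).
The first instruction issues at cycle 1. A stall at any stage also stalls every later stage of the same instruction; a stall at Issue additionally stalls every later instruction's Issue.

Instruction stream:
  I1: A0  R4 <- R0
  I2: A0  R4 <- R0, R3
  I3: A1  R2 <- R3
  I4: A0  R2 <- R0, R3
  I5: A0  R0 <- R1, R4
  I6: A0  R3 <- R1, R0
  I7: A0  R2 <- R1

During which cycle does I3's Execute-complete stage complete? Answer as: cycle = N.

[I1] 1/2/3/4
[I2] 5/6/7/8  (struct: A0 busy until I1 writes@4)
[I3] 6/7/9/10
[I4] 11/12/13/14  (WAW R2: wait I3 write@10)
[I5] 15/16/17/18  (struct: A0 busy until I4 writes@14)
[I6] 19/20/21/22  (struct: A0 busy until I5 writes@18)
[I7] 23/24/25/26  (struct: A0 busy until I6 writes@22)

cycle = 9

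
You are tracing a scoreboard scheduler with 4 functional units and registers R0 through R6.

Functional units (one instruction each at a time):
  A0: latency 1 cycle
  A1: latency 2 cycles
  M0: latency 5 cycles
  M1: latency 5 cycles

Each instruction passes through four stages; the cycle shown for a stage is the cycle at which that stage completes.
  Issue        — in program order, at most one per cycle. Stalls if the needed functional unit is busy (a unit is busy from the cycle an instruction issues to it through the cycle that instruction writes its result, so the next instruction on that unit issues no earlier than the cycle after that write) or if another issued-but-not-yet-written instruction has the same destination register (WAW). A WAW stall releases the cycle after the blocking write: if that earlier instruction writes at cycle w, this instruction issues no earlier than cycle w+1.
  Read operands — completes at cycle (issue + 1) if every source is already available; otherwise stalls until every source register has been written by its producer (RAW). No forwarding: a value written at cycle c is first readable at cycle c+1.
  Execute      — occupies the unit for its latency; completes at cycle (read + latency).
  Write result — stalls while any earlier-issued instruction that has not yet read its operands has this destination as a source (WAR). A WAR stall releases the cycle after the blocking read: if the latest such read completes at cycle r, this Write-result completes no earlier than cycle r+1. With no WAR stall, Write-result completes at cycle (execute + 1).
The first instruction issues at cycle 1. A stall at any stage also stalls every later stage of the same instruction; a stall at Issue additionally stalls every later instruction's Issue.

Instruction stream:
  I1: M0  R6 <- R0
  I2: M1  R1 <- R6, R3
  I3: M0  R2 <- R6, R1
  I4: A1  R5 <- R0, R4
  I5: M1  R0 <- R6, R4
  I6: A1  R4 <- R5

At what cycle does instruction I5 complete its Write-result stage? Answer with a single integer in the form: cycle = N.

cycle = 23

cycle 1: I1 issues→M0
cycle 2: I1 reads; I2 issues→M1
cycle 7: I1 exec-done
cycle 8: I1 writes R6
cycle 9: I2 reads; I3 issues→M0
cycle 10: I4 issues→A1
cycle 11: I4 reads
cycle 13: I4 exec-done
cycle 14: I2 exec-done; I4 writes R5
cycle 15: I2 writes R1
cycle 16: I3 reads; I5 issues→M1
cycle 17: I5 reads; I6 issues→A1
cycle 18: I6 reads
cycle 20: I6 exec-done
cycle 21: I3 exec-done; I6 writes R4
cycle 22: I3 writes R2; I5 exec-done
cycle 23: I5 writes R0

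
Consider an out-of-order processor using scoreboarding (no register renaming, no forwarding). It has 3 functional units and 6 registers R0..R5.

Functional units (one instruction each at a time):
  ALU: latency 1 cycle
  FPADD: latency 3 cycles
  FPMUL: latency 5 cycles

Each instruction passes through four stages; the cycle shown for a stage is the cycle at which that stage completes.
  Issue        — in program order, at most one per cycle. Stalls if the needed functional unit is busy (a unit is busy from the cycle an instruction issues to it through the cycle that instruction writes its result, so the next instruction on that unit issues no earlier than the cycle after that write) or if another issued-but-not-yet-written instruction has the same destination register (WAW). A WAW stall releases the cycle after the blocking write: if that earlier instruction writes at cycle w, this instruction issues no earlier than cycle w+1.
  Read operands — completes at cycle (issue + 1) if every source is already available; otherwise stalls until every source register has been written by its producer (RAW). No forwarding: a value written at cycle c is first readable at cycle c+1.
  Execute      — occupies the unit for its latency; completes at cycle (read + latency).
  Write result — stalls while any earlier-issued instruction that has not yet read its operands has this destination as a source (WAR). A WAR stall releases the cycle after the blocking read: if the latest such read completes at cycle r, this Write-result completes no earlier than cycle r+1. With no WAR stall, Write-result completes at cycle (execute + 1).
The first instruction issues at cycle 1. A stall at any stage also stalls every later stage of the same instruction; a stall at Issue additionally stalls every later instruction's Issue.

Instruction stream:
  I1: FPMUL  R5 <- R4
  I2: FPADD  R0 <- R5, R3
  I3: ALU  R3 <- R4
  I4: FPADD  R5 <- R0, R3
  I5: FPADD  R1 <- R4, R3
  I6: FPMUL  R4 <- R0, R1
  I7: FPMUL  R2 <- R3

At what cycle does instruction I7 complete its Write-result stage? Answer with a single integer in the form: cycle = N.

c1: I1→FPMUL
c2: I1 RO | I2→FPADD
c3: I3→ALU
c4: I3 RO
c5: I3 EX
c7: I1 EX
c8: I1 WR R5
c9: I2 RO
c10: I3 WR R3
c12: I2 EX
c13: I2 WR R0
c14: I4→FPADD
c15: I4 RO
c18: I4 EX
c19: I4 WR R5
c20: I5→FPADD
c21: I5 RO | I6→FPMUL
c24: I5 EX
c25: I5 WR R1
c26: I6 RO
c31: I6 EX
c32: I6 WR R4
c33: I7→FPMUL
c34: I7 RO
c39: I7 EX
c40: I7 WR R2

cycle = 40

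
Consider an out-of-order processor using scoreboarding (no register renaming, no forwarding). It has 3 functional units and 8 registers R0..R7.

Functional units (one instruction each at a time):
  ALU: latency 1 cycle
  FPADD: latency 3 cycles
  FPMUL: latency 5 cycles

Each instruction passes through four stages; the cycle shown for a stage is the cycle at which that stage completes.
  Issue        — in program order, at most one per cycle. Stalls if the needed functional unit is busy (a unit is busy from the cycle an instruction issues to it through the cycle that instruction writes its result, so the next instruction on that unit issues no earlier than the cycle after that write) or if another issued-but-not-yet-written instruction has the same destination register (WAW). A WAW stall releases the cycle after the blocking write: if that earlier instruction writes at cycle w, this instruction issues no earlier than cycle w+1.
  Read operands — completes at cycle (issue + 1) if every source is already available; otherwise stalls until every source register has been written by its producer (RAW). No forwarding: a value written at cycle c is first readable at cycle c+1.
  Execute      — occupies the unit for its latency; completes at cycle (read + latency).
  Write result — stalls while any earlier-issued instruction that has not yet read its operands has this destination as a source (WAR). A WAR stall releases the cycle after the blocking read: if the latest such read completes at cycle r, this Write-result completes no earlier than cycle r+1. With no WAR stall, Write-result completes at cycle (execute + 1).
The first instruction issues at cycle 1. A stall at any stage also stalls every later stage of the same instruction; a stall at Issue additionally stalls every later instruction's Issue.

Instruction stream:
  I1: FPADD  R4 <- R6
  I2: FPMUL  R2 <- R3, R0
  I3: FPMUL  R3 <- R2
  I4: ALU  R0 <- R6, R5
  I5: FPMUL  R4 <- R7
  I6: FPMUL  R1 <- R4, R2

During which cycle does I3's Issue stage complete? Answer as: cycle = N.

t=1  I1 dispatched to FPADD
t=2  I1 operands ready · I2 dispatched to FPMUL
t=3  I2 operands ready
t=5  I1 complete
t=6  R4←I1
t=8  I2 complete
t=9  R2←I2
t=10  I3 dispatched to FPMUL
t=11  I3 operands ready · I4 dispatched to ALU
t=12  I4 operands ready
t=13  I4 complete
t=14  R0←I4
t=16  I3 complete
t=17  R3←I3
t=18  I5 dispatched to FPMUL
t=19  I5 operands ready
t=24  I5 complete
t=25  R4←I5
t=26  I6 dispatched to FPMUL
t=27  I6 operands ready
t=32  I6 complete
t=33  R1←I6

cycle = 10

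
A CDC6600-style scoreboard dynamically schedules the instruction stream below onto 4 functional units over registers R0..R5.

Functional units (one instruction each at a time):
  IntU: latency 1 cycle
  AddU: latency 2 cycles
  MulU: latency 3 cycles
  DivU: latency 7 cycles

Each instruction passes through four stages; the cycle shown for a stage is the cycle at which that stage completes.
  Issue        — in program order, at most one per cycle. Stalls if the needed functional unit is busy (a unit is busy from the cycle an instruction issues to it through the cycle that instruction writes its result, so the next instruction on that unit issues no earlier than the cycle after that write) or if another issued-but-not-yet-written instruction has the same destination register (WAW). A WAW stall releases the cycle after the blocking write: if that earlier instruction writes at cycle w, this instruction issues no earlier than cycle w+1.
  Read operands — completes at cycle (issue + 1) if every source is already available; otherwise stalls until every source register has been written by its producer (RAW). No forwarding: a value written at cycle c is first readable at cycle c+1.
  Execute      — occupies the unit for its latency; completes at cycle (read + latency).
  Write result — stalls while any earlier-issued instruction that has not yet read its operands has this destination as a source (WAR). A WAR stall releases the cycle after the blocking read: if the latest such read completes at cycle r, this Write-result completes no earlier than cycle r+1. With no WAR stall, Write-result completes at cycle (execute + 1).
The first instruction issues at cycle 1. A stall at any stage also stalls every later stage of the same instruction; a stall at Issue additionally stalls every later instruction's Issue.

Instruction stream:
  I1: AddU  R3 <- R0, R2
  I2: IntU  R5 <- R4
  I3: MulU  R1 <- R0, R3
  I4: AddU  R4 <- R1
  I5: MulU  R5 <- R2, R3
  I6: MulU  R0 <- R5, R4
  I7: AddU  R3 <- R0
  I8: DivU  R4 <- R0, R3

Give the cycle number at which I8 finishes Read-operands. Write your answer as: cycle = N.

cycle = 27

cycle 1: issue I1 (AddU)
cycle 2: I1 read-ops · issue I2 (IntU)
cycle 3: I2 read-ops · issue I3 (MulU)
cycle 4: I1 finished on AddU · I2 finished on IntU
cycle 5: I1→R3 · I2→R5
cycle 6: I3 read-ops · issue I4 (AddU)
cycle 9: I3 finished on MulU
cycle 10: I3→R1
cycle 11: I4 read-ops · issue I5 (MulU)
cycle 12: I5 read-ops
cycle 13: I4 finished on AddU
cycle 14: I4→R4
cycle 15: I5 finished on MulU
cycle 16: I5→R5
cycle 17: issue I6 (MulU)
cycle 18: I6 read-ops · issue I7 (AddU)
cycle 19: issue I8 (DivU)
cycle 21: I6 finished on MulU
cycle 22: I6→R0
cycle 23: I7 read-ops
cycle 25: I7 finished on AddU
cycle 26: I7→R3
cycle 27: I8 read-ops
cycle 34: I8 finished on DivU
cycle 35: I8→R4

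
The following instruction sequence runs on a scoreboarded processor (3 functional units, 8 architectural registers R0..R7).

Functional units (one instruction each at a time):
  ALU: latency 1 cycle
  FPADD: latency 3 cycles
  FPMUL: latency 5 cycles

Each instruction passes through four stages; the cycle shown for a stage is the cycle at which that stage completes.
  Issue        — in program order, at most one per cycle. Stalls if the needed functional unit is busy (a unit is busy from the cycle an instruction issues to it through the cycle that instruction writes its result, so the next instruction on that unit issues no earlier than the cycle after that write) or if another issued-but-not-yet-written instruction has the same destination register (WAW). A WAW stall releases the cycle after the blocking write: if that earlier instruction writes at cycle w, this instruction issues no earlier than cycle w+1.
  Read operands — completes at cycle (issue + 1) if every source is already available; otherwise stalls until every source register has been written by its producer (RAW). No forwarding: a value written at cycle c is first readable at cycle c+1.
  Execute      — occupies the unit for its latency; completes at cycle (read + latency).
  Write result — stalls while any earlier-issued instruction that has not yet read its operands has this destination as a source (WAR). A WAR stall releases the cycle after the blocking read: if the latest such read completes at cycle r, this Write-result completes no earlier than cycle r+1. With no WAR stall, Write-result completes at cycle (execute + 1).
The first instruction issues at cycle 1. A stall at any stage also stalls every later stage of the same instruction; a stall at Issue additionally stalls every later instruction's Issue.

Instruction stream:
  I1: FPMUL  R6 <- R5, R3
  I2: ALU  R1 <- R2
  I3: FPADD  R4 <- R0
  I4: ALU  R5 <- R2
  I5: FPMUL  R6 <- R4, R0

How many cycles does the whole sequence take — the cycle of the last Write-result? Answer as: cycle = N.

1) issue 1, read 2, done 7, write 8
2) issue 2, read 3, done 4, write 5
3) issue 3, read 4, done 7, write 8
4) issue 6, read 7, done 8, write 9  <struct: ALU busy until I2 writes@5>
5) issue 9, read 10, done 15, write 16  <struct: FPMUL busy until I1 writes@8>

cycle = 16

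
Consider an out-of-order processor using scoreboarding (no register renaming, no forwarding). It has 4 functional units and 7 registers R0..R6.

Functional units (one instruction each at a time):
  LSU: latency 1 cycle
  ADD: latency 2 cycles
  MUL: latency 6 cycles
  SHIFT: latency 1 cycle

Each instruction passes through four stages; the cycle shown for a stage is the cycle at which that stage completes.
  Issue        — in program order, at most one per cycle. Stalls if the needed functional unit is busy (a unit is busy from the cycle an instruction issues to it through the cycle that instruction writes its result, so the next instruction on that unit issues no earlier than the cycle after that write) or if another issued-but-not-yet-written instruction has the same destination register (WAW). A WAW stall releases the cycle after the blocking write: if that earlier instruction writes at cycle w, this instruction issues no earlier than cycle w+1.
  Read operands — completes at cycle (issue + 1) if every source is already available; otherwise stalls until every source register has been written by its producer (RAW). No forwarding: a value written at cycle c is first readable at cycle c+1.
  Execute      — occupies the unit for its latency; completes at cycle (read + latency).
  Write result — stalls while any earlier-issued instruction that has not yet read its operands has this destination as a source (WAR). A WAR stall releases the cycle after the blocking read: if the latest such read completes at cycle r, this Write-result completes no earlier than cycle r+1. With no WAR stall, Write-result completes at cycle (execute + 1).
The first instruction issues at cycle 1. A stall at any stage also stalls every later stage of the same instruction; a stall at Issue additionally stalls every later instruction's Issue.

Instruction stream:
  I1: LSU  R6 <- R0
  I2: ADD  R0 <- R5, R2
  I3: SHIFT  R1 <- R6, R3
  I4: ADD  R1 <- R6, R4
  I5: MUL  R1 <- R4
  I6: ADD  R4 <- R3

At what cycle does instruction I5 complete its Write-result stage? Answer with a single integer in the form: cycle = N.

cycle = 21

cycle 1: I1 issues→LSU
cycle 2: I1 reads; I2 issues→ADD
cycle 3: I1 exec-done; I2 reads; I3 issues→SHIFT
cycle 4: I1 writes R6
cycle 5: I2 exec-done; I3 reads
cycle 6: I2 writes R0; I3 exec-done
cycle 7: I3 writes R1
cycle 8: I4 issues→ADD
cycle 9: I4 reads
cycle 11: I4 exec-done
cycle 12: I4 writes R1
cycle 13: I5 issues→MUL
cycle 14: I5 reads; I6 issues→ADD
cycle 15: I6 reads
cycle 17: I6 exec-done
cycle 18: I6 writes R4
cycle 20: I5 exec-done
cycle 21: I5 writes R1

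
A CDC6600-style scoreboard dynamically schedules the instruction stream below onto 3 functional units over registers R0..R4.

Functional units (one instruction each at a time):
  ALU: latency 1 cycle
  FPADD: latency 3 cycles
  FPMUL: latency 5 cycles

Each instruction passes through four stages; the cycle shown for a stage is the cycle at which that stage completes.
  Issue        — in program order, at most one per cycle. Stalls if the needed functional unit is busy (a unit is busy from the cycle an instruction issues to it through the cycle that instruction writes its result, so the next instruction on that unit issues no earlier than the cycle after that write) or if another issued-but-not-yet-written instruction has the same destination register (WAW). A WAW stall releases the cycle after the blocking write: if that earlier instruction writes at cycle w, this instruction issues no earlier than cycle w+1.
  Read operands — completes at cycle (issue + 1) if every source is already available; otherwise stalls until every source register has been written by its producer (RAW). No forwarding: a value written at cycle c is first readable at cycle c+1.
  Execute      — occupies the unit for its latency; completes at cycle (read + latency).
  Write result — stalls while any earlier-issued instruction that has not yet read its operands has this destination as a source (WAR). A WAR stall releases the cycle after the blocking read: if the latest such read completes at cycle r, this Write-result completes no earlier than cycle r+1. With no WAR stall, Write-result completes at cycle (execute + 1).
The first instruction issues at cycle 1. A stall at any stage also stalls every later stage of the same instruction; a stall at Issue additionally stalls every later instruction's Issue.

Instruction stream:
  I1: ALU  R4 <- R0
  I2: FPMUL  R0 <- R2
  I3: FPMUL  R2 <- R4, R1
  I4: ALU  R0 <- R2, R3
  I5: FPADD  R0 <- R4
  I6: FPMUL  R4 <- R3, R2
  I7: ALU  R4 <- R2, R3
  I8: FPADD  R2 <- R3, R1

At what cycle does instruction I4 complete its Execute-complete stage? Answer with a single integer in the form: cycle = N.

[I1] 1/2/3/4
[I2] 2/3/8/9
[I3] 10/11/16/17  (struct: FPMUL busy until I2 writes@9)
[I4] 11/18/19/20  (RAW R2: wait I3 write@17)
[I5] 21/22/25/26  (WAW R0: wait I4 write@20)
[I6] 22/23/28/29
[I7] 30/31/32/33  (WAW R4: wait I6 write@29)
[I8] 31/32/35/36

cycle = 19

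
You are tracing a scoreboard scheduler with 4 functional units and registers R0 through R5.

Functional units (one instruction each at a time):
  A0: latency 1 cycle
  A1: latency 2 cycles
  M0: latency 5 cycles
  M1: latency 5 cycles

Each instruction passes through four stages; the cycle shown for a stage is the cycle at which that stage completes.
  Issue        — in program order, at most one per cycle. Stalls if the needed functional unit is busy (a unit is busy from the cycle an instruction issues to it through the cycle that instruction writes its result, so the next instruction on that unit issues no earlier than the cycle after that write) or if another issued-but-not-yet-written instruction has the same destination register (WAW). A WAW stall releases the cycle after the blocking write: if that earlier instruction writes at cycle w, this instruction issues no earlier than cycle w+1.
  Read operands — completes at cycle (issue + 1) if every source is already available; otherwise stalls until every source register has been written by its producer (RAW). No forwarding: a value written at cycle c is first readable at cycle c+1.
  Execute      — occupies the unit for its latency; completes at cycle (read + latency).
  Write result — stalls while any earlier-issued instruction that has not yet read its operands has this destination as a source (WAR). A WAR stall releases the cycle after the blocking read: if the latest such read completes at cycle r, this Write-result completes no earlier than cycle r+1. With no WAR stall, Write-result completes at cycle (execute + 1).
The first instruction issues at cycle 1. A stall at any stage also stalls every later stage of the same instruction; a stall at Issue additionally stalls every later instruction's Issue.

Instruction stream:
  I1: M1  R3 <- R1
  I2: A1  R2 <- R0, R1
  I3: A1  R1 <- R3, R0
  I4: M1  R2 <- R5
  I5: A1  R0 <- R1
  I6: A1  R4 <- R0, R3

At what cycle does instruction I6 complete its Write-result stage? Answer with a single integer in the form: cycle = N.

cycle = 22

[1] I1 issues→M1
[2] I1 reads, I2 issues→A1
[3] I2 reads
[5] I2 exec-done
[6] I2 writes R2
[7] I1 exec-done, I3 issues→A1
[8] I1 writes R3
[9] I3 reads, I4 issues→M1
[10] I4 reads
[11] I3 exec-done
[12] I3 writes R1
[13] I5 issues→A1
[14] I5 reads
[15] I4 exec-done
[16] I4 writes R2, I5 exec-done
[17] I5 writes R0
[18] I6 issues→A1
[19] I6 reads
[21] I6 exec-done
[22] I6 writes R4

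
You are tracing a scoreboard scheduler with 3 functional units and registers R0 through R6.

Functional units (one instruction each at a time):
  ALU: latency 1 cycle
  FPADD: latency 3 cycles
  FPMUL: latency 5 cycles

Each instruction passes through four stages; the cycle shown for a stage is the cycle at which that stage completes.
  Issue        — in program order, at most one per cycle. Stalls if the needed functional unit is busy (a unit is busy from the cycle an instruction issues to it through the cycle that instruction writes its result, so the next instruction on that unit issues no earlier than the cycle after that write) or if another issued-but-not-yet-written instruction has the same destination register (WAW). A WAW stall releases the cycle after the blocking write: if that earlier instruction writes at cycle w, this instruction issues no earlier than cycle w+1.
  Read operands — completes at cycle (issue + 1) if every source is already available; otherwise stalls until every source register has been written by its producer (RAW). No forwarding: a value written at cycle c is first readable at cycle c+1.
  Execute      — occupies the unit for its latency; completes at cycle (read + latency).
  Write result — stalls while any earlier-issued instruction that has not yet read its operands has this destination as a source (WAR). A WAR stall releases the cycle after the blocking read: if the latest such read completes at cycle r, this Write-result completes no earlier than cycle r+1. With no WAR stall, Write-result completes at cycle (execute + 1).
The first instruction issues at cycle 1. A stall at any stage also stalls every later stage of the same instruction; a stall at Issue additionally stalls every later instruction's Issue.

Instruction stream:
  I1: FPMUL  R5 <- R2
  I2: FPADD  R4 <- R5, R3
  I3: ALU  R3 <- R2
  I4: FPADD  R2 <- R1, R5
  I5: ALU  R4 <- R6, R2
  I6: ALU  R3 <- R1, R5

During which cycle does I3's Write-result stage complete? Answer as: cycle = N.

cycle = 10

I1 -> (1, 2, 7, 8)
I2 -> (2, 9, 12, 13)  // RAW R5: wait I1 write@8
I3 -> (3, 4, 5, 10)  // WAR R3: wait I2 read@9
I4 -> (14, 15, 18, 19)  // struct: FPADD busy until I2 writes@13
I5 -> (15, 20, 21, 22)  // RAW R2: wait I4 write@19
I6 -> (23, 24, 25, 26)  // struct: ALU busy until I5 writes@22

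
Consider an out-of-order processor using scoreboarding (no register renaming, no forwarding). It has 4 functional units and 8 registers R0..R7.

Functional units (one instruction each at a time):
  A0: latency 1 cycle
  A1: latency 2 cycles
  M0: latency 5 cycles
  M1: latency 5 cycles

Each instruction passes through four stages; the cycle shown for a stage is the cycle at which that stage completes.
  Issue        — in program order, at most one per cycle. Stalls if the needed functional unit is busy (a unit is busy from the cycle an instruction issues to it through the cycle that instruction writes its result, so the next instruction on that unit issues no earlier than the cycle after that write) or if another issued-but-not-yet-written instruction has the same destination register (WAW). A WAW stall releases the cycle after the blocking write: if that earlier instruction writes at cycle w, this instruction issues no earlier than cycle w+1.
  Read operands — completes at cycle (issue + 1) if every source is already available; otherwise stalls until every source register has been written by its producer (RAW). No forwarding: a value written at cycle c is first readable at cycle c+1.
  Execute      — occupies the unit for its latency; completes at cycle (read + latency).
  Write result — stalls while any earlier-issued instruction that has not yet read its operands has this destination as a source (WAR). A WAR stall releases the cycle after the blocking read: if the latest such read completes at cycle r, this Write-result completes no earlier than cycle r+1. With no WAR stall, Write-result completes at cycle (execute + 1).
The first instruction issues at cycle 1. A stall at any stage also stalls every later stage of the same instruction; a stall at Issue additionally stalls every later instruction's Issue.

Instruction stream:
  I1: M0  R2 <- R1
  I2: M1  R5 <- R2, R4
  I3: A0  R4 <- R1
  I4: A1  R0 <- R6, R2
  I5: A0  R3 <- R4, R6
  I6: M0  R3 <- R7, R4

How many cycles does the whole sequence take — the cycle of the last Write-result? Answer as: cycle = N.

cycle = 22

[I1] 1/2/7/8
[I2] 2/9/14/15  (RAW R2: wait I1 write@8)
[I3] 3/4/5/10  (WAR R4: wait I2 read@9)
[I4] 4/9/11/12  (RAW R2: wait I1 write@8)
[I5] 11/12/13/14  (struct: A0 busy until I3 writes@10)
[I6] 15/16/21/22  (WAW R3: wait I5 write@14)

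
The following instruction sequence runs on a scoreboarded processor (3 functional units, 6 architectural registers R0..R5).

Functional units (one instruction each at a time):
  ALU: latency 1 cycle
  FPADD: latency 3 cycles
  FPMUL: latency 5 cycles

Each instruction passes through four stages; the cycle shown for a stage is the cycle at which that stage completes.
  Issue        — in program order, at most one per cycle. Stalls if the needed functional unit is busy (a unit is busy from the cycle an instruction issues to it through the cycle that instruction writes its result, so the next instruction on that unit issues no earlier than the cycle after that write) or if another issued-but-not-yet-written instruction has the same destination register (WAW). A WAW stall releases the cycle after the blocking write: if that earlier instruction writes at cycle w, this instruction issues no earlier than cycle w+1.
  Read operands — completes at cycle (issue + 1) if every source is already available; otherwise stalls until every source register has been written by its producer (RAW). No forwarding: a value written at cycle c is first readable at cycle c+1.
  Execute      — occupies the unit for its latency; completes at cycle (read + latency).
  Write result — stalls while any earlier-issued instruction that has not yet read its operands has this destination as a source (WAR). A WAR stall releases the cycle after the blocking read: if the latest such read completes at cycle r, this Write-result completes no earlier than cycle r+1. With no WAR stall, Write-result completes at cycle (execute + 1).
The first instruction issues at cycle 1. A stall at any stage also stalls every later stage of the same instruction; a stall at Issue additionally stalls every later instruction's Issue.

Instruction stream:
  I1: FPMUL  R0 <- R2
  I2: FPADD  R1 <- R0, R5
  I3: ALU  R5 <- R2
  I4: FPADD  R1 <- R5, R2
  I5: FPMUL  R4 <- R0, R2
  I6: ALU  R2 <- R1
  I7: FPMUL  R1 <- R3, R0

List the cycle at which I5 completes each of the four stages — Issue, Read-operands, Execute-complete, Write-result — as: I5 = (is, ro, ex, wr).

I1  is:1  ro:2  ex:7  wr:8
I2  is:2  ro:9  ex:12  wr:13  — RAW R0: wait I1 write@8
I3  is:3  ro:4  ex:5  wr:10  — WAR R5: wait I2 read@9
I4  is:14  ro:15  ex:18  wr:19  — struct: FPADD busy until I2 writes@13
I5  is:15  ro:16  ex:21  wr:22
I6  is:16  ro:20  ex:21  wr:22  — RAW R1: wait I4 write@19
I7  is:23  ro:24  ex:29  wr:30  — struct: FPMUL busy until I5 writes@22

I5 = (15, 16, 21, 22)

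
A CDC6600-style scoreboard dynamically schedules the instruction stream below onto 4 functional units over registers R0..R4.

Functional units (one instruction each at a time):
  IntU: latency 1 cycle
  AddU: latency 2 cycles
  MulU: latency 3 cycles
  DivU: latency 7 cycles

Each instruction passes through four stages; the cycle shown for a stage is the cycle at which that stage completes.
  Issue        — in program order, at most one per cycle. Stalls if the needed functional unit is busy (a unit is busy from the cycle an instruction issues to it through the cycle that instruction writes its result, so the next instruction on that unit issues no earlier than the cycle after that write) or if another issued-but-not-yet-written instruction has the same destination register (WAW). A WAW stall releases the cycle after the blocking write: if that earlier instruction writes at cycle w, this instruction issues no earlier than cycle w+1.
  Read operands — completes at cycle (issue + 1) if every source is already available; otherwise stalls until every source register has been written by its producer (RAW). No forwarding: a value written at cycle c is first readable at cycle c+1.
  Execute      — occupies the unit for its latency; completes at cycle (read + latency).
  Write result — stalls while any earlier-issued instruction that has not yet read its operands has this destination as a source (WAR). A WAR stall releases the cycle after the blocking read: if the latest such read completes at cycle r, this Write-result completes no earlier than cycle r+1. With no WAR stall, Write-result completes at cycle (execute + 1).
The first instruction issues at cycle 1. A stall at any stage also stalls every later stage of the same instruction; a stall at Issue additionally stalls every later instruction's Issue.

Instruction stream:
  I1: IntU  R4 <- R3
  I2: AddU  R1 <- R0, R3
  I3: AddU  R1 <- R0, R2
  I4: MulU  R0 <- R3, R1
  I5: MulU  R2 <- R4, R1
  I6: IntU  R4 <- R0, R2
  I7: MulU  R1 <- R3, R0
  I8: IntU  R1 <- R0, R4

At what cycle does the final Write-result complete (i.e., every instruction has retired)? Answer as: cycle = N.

[1] I1 issues→IntU
[2] I1 reads, I2 issues→AddU
[3] I1 exec-done, I2 reads
[4] I1 writes R4
[5] I2 exec-done
[6] I2 writes R1
[7] I3 issues→AddU
[8] I3 reads, I4 issues→MulU
[10] I3 exec-done
[11] I3 writes R1
[12] I4 reads
[15] I4 exec-done
[16] I4 writes R0
[17] I5 issues→MulU
[18] I5 reads, I6 issues→IntU
[21] I5 exec-done
[22] I5 writes R2
[23] I6 reads, I7 issues→MulU
[24] I6 exec-done, I7 reads
[25] I6 writes R4
[27] I7 exec-done
[28] I7 writes R1
[29] I8 issues→IntU
[30] I8 reads
[31] I8 exec-done
[32] I8 writes R1

cycle = 32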